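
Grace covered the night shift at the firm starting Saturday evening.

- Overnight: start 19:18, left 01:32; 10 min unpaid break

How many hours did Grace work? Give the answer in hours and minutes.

Overnight: 19:18 → midnight = 4 h 42 min; midnight → 01:32 = 1 h 32 min; span 6 h 14 min; less 10 min break → 6 h 4 min

6 h 4 min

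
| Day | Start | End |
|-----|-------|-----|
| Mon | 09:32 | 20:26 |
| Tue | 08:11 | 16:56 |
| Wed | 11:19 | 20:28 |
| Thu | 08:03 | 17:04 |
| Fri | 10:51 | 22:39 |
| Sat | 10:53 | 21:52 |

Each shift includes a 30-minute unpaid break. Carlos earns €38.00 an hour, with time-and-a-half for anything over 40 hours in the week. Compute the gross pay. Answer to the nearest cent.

Mon: 09:32–20:26 = 10 h 54 min; less 30 min break → 10 h 24 min
Tue: 08:11–16:56 = 8 h 45 min; less 30 min break → 8 h 15 min
Wed: 11:19–20:28 = 9 h 9 min; less 30 min break → 8 h 39 min
Thu: 08:03–17:04 = 9 h 1 min; less 30 min break → 8 h 31 min
Fri: 10:51–22:39 = 11 h 48 min; less 30 min break → 11 h 18 min
Sat: 10:53–21:52 = 10 h 59 min; less 30 min break → 10 h 29 min
Total worked: 57 h 36 min = 3456 min.
Regular 40 h 0 min = 2400 min at €38.00/h; overtime 17 h 36 min = 1056 min at €57.00/h.
Pay = (2400 × €38.00 + 1056 × €57.00) ÷ 60 = €2523.20.

€2523.20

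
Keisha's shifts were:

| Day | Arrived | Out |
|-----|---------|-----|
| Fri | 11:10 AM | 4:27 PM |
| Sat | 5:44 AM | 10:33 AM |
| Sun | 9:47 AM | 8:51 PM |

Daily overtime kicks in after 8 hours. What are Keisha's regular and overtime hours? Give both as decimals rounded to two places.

Fri: 11:10 AM–4:27 PM = 5 h 17 min
Sat: 5:44 AM–10:33 AM = 4 h 49 min
Sun: 9:47 AM–8:51 PM = 11 h 4 min
Fri reg 5 h 17 min / OT 0 h 0 min; Sat reg 4 h 49 min / OT 0 h 0 min; Sun reg 8 h 0 min / OT 3 h 4 min.
Totals: regular 18 h 6 min, overtime 3 h 4 min.

Regular 18.10 hours, overtime 3.07 hours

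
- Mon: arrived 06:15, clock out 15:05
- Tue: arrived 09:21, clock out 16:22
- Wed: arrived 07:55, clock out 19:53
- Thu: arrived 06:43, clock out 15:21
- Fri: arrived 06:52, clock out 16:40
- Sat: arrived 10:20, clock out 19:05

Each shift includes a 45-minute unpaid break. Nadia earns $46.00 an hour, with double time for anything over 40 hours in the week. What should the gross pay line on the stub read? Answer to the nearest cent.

Mon: 06:15–15:05 = 8 h 50 min; less 45 min break → 8 h 5 min
Tue: 09:21–16:22 = 7 h 1 min; less 45 min break → 6 h 16 min
Wed: 07:55–19:53 = 11 h 58 min; less 45 min break → 11 h 13 min
Thu: 06:43–15:21 = 8 h 38 min; less 45 min break → 7 h 53 min
Fri: 06:52–16:40 = 9 h 48 min; less 45 min break → 9 h 3 min
Sat: 10:20–19:05 = 8 h 45 min; less 45 min break → 8 h 0 min
Total worked: 50 h 30 min = 3030 min.
Regular 40 h 0 min = 2400 min at $46.00/h; overtime 10 h 30 min = 630 min at $92.00/h.
Pay = (2400 × $46.00 + 630 × $92.00) ÷ 60 = $2806.00.

$2806.00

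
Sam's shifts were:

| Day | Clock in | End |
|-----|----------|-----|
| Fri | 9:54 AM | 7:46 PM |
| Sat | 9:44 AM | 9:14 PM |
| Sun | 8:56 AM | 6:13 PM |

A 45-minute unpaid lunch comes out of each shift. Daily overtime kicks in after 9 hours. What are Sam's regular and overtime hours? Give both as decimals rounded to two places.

Regular 26.53 hours, overtime 1.87 hours

Fri: 9:54 AM–7:46 PM = 9 h 52 min; less 45 min break → 9 h 7 min
Sat: 9:44 AM–9:14 PM = 11 h 30 min; less 45 min break → 10 h 45 min
Sun: 8:56 AM–6:13 PM = 9 h 17 min; less 45 min break → 8 h 32 min
Fri reg 9 h 0 min / OT 0 h 7 min; Sat reg 9 h 0 min / OT 1 h 45 min; Sun reg 8 h 32 min / OT 0 h 0 min.
Totals: regular 26 h 32 min, overtime 1 h 52 min.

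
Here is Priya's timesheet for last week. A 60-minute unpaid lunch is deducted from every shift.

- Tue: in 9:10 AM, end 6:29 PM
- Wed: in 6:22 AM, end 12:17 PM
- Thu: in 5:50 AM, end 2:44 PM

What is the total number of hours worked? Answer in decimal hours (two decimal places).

Tue: 9:10 AM–6:29 PM = 9 h 19 min; less 60 min break → 8 h 19 min
Wed: 6:22 AM–12:17 PM = 5 h 55 min; less 60 min break → 4 h 55 min
Thu: 5:50 AM–2:44 PM = 8 h 54 min; less 60 min break → 7 h 54 min
Total: 8 h 19 min + 4 h 55 min + 7 h 54 min = 21 h 8 min.

21.13 hours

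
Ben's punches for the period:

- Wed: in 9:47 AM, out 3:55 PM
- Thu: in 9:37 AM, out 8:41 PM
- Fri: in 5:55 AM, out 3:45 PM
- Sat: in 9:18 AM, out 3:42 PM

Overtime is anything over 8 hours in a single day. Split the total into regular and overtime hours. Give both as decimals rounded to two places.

Regular 28.53 hours, overtime 4.90 hours

Wed: 9:47 AM–3:55 PM = 6 h 8 min
Thu: 9:37 AM–8:41 PM = 11 h 4 min
Fri: 5:55 AM–3:45 PM = 9 h 50 min
Sat: 9:18 AM–3:42 PM = 6 h 24 min
Wed reg 6 h 8 min / OT 0 h 0 min; Thu reg 8 h 0 min / OT 3 h 4 min; Fri reg 8 h 0 min / OT 1 h 50 min; Sat reg 6 h 24 min / OT 0 h 0 min.
Totals: regular 28 h 32 min, overtime 4 h 54 min.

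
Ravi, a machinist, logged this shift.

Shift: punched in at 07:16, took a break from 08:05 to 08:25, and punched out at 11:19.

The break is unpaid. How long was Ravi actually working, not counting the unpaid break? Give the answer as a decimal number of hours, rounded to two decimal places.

3.72 hours

Shift: 07:16–11:19 = 4 h 3 min; less 20 min break → 3 h 43 min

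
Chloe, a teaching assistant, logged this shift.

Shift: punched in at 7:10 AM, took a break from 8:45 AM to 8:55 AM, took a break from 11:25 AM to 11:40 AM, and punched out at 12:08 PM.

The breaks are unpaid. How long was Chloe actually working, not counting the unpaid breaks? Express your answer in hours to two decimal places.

Shift: 7:10 AM–12:08 PM = 4 h 58 min; less 25 min break → 4 h 33 min

4.55 hours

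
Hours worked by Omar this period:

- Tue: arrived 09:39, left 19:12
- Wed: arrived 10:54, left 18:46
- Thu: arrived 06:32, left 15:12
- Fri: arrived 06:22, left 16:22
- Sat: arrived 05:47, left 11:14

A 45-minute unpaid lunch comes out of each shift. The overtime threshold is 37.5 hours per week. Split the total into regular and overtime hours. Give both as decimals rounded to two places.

Tue: 09:39–19:12 = 9 h 33 min; less 45 min break → 8 h 48 min
Wed: 10:54–18:46 = 7 h 52 min; less 45 min break → 7 h 7 min
Thu: 06:32–15:12 = 8 h 40 min; less 45 min break → 7 h 55 min
Fri: 06:22–16:22 = 10 h 0 min; less 45 min break → 9 h 15 min
Sat: 05:47–11:14 = 5 h 27 min; less 45 min break → 4 h 42 min
Total worked: 37 h 47 min = 37.78 h.
Threshold 37.5 h → overtime 0 h 17 min, regular 37 h 30 min.

Regular 37.50 hours, overtime 0.28 hours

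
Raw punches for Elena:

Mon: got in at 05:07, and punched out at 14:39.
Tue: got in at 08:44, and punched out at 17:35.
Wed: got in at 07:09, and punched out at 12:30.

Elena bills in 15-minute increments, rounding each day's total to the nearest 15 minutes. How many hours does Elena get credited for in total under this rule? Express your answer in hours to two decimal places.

23.50 hours

Mon: 05:07–14:39 = 9 h 32 min → rounds to 9 h 30 min
Tue: 08:44–17:35 = 8 h 51 min → rounds to 8 h 45 min
Wed: 07:09–12:30 = 5 h 21 min → rounds to 5 h 15 min
Total credited: 23 h 30 min.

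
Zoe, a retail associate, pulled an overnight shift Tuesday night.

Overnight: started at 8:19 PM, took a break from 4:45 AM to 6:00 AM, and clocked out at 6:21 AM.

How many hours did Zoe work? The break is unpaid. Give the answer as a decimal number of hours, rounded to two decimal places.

8.78 hours

Overnight: 8:19 PM → midnight = 3 h 41 min; midnight → 6:21 AM = 6 h 21 min; span 10 h 2 min; less 75 min break → 8 h 47 min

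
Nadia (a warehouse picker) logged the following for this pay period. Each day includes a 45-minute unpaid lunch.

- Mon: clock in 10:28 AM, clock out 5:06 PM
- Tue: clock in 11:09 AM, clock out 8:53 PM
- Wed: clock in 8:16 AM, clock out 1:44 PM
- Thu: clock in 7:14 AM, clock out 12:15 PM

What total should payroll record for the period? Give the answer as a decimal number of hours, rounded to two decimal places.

23.85 hours

Mon: 10:28 AM–5:06 PM = 6 h 38 min; less 45 min break → 5 h 53 min
Tue: 11:09 AM–8:53 PM = 9 h 44 min; less 45 min break → 8 h 59 min
Wed: 8:16 AM–1:44 PM = 5 h 28 min; less 45 min break → 4 h 43 min
Thu: 7:14 AM–12:15 PM = 5 h 1 min; less 45 min break → 4 h 16 min
Total: 5 h 53 min + 8 h 59 min + 4 h 43 min + 4 h 16 min = 23 h 51 min.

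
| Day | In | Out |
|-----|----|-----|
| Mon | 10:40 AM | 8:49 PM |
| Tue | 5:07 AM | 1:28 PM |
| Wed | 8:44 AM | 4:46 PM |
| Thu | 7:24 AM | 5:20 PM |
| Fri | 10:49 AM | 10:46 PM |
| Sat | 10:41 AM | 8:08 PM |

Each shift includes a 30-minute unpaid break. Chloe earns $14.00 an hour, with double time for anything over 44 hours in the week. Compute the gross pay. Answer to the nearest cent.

$920.27

Mon: 10:40 AM–8:49 PM = 10 h 9 min; less 30 min break → 9 h 39 min
Tue: 5:07 AM–1:28 PM = 8 h 21 min; less 30 min break → 7 h 51 min
Wed: 8:44 AM–4:46 PM = 8 h 2 min; less 30 min break → 7 h 32 min
Thu: 7:24 AM–5:20 PM = 9 h 56 min; less 30 min break → 9 h 26 min
Fri: 10:49 AM–10:46 PM = 11 h 57 min; less 30 min break → 11 h 27 min
Sat: 10:41 AM–8:08 PM = 9 h 27 min; less 30 min break → 8 h 57 min
Total worked: 54 h 52 min = 3292 min.
Regular 44 h 0 min = 2640 min at $14.00/h; overtime 10 h 52 min = 652 min at $28.00/h.
Pay = (2640 × $14.00 + 652 × $28.00) ÷ 60 = $920.27.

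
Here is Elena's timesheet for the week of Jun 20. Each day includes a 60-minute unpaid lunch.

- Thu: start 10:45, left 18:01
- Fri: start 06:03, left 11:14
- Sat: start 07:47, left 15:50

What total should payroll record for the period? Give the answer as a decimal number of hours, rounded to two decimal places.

Thu: 10:45–18:01 = 7 h 16 min; less 60 min break → 6 h 16 min
Fri: 06:03–11:14 = 5 h 11 min; less 60 min break → 4 h 11 min
Sat: 07:47–15:50 = 8 h 3 min; less 60 min break → 7 h 3 min
Total: 6 h 16 min + 4 h 11 min + 7 h 3 min = 17 h 30 min.

17.50 hours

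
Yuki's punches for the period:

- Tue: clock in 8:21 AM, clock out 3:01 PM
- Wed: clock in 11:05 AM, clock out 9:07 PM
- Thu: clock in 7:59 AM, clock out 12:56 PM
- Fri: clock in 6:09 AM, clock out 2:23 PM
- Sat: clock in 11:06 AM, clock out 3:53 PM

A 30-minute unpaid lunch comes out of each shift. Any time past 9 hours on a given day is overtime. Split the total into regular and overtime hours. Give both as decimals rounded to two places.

Tue: 8:21 AM–3:01 PM = 6 h 40 min; less 30 min break → 6 h 10 min
Wed: 11:05 AM–9:07 PM = 10 h 2 min; less 30 min break → 9 h 32 min
Thu: 7:59 AM–12:56 PM = 4 h 57 min; less 30 min break → 4 h 27 min
Fri: 6:09 AM–2:23 PM = 8 h 14 min; less 30 min break → 7 h 44 min
Sat: 11:06 AM–3:53 PM = 4 h 47 min; less 30 min break → 4 h 17 min
Tue reg 6 h 10 min / OT 0 h 0 min; Wed reg 9 h 0 min / OT 0 h 32 min; Thu reg 4 h 27 min / OT 0 h 0 min; Fri reg 7 h 44 min / OT 0 h 0 min; Sat reg 4 h 17 min / OT 0 h 0 min.
Totals: regular 31 h 38 min, overtime 0 h 32 min.

Regular 31.63 hours, overtime 0.53 hours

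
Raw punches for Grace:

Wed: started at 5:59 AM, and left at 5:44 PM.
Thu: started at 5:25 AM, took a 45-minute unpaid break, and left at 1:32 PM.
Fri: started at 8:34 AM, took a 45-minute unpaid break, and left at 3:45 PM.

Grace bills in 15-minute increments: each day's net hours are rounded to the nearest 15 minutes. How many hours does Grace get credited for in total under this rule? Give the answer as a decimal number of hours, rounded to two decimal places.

25.50 hours

Wed: 5:59 AM–5:44 PM = 11 h 45 min → rounds to 11 h 45 min
Thu: 5:25 AM–1:32 PM = 8 h 7 min − 45 min = 7 h 22 min → rounds to 7 h 15 min
Fri: 8:34 AM–3:45 PM = 7 h 11 min − 45 min = 6 h 26 min → rounds to 6 h 30 min
Total credited: 25 h 30 min.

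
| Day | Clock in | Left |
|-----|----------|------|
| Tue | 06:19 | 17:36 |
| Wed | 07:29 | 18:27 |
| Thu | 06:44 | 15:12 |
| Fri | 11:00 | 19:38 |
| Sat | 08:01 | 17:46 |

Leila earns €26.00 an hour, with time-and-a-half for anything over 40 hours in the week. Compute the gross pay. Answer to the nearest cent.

€1394.90

Tue: 06:19–17:36 = 11 h 17 min
Wed: 07:29–18:27 = 10 h 58 min
Thu: 06:44–15:12 = 8 h 28 min
Fri: 11:00–19:38 = 8 h 38 min
Sat: 08:01–17:46 = 9 h 45 min
Total worked: 49 h 6 min = 2946 min.
Regular 40 h 0 min = 2400 min at €26.00/h; overtime 9 h 6 min = 546 min at €39.00/h.
Pay = (2400 × €26.00 + 546 × €39.00) ÷ 60 = €1394.90.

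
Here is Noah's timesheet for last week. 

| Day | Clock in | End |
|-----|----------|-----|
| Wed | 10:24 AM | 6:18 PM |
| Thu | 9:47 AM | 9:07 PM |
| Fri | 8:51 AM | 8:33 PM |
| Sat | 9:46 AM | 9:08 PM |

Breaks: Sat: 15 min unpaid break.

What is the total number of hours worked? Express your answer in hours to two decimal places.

Wed: 10:24 AM–6:18 PM = 7 h 54 min
Thu: 9:47 AM–9:07 PM = 11 h 20 min
Fri: 8:51 AM–8:33 PM = 11 h 42 min
Sat: 9:46 AM–9:08 PM = 11 h 22 min; less 15 min break → 11 h 7 min
Total: 7 h 54 min + 11 h 20 min + 11 h 42 min + 11 h 7 min = 42 h 3 min.

42.05 hours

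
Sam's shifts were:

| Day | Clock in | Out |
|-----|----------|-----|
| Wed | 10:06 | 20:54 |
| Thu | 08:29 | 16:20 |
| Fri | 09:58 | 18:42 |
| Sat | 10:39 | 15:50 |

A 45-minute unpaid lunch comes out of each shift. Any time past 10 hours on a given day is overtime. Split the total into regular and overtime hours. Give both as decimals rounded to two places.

Wed: 10:06–20:54 = 10 h 48 min; less 45 min break → 10 h 3 min
Thu: 08:29–16:20 = 7 h 51 min; less 45 min break → 7 h 6 min
Fri: 09:58–18:42 = 8 h 44 min; less 45 min break → 7 h 59 min
Sat: 10:39–15:50 = 5 h 11 min; less 45 min break → 4 h 26 min
Wed reg 10 h 0 min / OT 0 h 3 min; Thu reg 7 h 6 min / OT 0 h 0 min; Fri reg 7 h 59 min / OT 0 h 0 min; Sat reg 4 h 26 min / OT 0 h 0 min.
Totals: regular 29 h 31 min, overtime 0 h 3 min.

Regular 29.52 hours, overtime 0.05 hours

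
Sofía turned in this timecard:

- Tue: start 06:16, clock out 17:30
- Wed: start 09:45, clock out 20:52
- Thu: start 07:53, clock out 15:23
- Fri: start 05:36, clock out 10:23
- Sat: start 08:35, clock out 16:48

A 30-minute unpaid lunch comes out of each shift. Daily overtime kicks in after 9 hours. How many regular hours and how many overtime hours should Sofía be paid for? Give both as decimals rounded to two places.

Regular 37.00 hours, overtime 3.35 hours

Tue: 06:16–17:30 = 11 h 14 min; less 30 min break → 10 h 44 min
Wed: 09:45–20:52 = 11 h 7 min; less 30 min break → 10 h 37 min
Thu: 07:53–15:23 = 7 h 30 min; less 30 min break → 7 h 0 min
Fri: 05:36–10:23 = 4 h 47 min; less 30 min break → 4 h 17 min
Sat: 08:35–16:48 = 8 h 13 min; less 30 min break → 7 h 43 min
Tue reg 9 h 0 min / OT 1 h 44 min; Wed reg 9 h 0 min / OT 1 h 37 min; Thu reg 7 h 0 min / OT 0 h 0 min; Fri reg 4 h 17 min / OT 0 h 0 min; Sat reg 7 h 43 min / OT 0 h 0 min.
Totals: regular 37 h 0 min, overtime 3 h 21 min.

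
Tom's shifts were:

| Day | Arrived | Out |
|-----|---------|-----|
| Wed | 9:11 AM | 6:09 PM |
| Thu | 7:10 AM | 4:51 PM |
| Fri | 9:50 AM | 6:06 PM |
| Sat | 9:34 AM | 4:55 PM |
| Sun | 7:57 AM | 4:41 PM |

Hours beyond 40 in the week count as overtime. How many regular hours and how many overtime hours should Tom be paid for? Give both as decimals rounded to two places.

Regular 40.00 hours, overtime 3.00 hours

Wed: 9:11 AM–6:09 PM = 8 h 58 min
Thu: 7:10 AM–4:51 PM = 9 h 41 min
Fri: 9:50 AM–6:06 PM = 8 h 16 min
Sat: 9:34 AM–4:55 PM = 7 h 21 min
Sun: 7:57 AM–4:41 PM = 8 h 44 min
Total worked: 43 h 0 min = 43.00 h.
Threshold 40 h → overtime 3 h 0 min, regular 40 h 0 min.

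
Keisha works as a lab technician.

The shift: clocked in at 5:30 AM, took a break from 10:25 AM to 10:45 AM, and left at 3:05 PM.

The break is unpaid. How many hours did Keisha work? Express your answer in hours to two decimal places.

The shift: 5:30 AM–3:05 PM = 9 h 35 min; less 20 min break → 9 h 15 min

9.25 hours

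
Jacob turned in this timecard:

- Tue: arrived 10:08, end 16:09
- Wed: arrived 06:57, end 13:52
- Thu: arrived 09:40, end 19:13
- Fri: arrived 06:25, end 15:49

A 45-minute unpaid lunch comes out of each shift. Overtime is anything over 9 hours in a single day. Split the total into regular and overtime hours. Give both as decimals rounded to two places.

Regular 28.88 hours, overtime 0.00 hours

Tue: 10:08–16:09 = 6 h 1 min; less 45 min break → 5 h 16 min
Wed: 06:57–13:52 = 6 h 55 min; less 45 min break → 6 h 10 min
Thu: 09:40–19:13 = 9 h 33 min; less 45 min break → 8 h 48 min
Fri: 06:25–15:49 = 9 h 24 min; less 45 min break → 8 h 39 min
Tue reg 5 h 16 min / OT 0 h 0 min; Wed reg 6 h 10 min / OT 0 h 0 min; Thu reg 8 h 48 min / OT 0 h 0 min; Fri reg 8 h 39 min / OT 0 h 0 min.
Totals: regular 28 h 53 min, overtime 0 h 0 min.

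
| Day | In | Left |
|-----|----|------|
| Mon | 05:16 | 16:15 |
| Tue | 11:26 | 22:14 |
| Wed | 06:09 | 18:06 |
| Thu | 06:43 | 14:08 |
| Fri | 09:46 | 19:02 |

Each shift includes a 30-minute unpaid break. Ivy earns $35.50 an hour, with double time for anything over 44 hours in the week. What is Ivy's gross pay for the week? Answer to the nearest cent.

Mon: 05:16–16:15 = 10 h 59 min; less 30 min break → 10 h 29 min
Tue: 11:26–22:14 = 10 h 48 min; less 30 min break → 10 h 18 min
Wed: 06:09–18:06 = 11 h 57 min; less 30 min break → 11 h 27 min
Thu: 06:43–14:08 = 7 h 25 min; less 30 min break → 6 h 55 min
Fri: 09:46–19:02 = 9 h 16 min; less 30 min break → 8 h 46 min
Total worked: 47 h 55 min = 2875 min.
Regular 44 h 0 min = 2640 min at $35.50/h; overtime 3 h 55 min = 235 min at $71.00/h.
Pay = (2640 × $35.50 + 235 × $71.00) ÷ 60 = $1840.08.

$1840.08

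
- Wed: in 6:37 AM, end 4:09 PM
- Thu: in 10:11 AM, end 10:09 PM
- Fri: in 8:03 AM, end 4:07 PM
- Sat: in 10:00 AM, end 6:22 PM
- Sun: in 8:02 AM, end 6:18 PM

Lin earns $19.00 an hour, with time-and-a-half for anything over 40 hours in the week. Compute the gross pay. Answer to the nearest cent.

Wed: 6:37 AM–4:09 PM = 9 h 32 min
Thu: 10:11 AM–10:09 PM = 11 h 58 min
Fri: 8:03 AM–4:07 PM = 8 h 4 min
Sat: 10:00 AM–6:22 PM = 8 h 22 min
Sun: 8:02 AM–6:18 PM = 10 h 16 min
Total worked: 48 h 12 min = 2892 min.
Regular 40 h 0 min = 2400 min at $19.00/h; overtime 8 h 12 min = 492 min at $28.50/h.
Pay = (2400 × $19.00 + 492 × $28.50) ÷ 60 = $993.70.

$993.70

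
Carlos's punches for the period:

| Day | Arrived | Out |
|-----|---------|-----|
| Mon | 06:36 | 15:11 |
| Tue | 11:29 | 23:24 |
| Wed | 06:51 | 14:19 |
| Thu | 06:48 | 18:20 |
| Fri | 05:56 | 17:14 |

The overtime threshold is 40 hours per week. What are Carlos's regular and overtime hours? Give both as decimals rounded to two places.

Regular 40.00 hours, overtime 10.80 hours

Mon: 06:36–15:11 = 8 h 35 min
Tue: 11:29–23:24 = 11 h 55 min
Wed: 06:51–14:19 = 7 h 28 min
Thu: 06:48–18:20 = 11 h 32 min
Fri: 05:56–17:14 = 11 h 18 min
Total worked: 50 h 48 min = 50.80 h.
Threshold 40 h → overtime 10 h 48 min, regular 40 h 0 min.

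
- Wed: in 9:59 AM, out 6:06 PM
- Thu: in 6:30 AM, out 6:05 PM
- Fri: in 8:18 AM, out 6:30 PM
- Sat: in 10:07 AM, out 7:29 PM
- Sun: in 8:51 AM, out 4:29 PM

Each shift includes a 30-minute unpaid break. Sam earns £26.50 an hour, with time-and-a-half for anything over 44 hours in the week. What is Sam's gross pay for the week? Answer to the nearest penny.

Wed: 9:59 AM–6:06 PM = 8 h 7 min; less 30 min break → 7 h 37 min
Thu: 6:30 AM–6:05 PM = 11 h 35 min; less 30 min break → 11 h 5 min
Fri: 8:18 AM–6:30 PM = 10 h 12 min; less 30 min break → 9 h 42 min
Sat: 10:07 AM–7:29 PM = 9 h 22 min; less 30 min break → 8 h 52 min
Sun: 8:51 AM–4:29 PM = 7 h 38 min; less 30 min break → 7 h 8 min
Total worked: 44 h 24 min = 2664 min.
Regular 44 h 0 min = 2640 min at £26.50/h; overtime 0 h 24 min = 24 min at £39.75/h.
Pay = (2640 × £26.50 + 24 × £39.75) ÷ 60 = £1181.90.

£1181.90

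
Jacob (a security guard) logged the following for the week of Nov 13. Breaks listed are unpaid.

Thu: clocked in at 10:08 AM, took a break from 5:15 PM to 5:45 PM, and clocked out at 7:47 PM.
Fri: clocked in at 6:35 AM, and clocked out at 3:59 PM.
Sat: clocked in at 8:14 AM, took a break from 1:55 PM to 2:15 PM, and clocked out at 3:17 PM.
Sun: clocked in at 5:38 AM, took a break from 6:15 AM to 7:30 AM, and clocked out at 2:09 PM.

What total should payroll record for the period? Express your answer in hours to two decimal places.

Thu: 10:08 AM–7:47 PM = 9 h 39 min; less 30 min break → 9 h 9 min
Fri: 6:35 AM–3:59 PM = 9 h 24 min
Sat: 8:14 AM–3:17 PM = 7 h 3 min; less 20 min break → 6 h 43 min
Sun: 5:38 AM–2:09 PM = 8 h 31 min; less 75 min break → 7 h 16 min
Total: 9 h 9 min + 9 h 24 min + 6 h 43 min + 7 h 16 min = 32 h 32 min.

32.53 hours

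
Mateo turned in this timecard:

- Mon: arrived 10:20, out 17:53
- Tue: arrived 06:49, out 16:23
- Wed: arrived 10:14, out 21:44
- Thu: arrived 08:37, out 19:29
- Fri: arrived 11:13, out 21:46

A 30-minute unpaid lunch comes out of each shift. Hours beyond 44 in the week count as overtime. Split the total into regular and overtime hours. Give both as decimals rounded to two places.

Regular 44.00 hours, overtime 3.53 hours

Mon: 10:20–17:53 = 7 h 33 min; less 30 min break → 7 h 3 min
Tue: 06:49–16:23 = 9 h 34 min; less 30 min break → 9 h 4 min
Wed: 10:14–21:44 = 11 h 30 min; less 30 min break → 11 h 0 min
Thu: 08:37–19:29 = 10 h 52 min; less 30 min break → 10 h 22 min
Fri: 11:13–21:46 = 10 h 33 min; less 30 min break → 10 h 3 min
Total worked: 47 h 32 min = 47.53 h.
Threshold 44 h → overtime 3 h 32 min, regular 44 h 0 min.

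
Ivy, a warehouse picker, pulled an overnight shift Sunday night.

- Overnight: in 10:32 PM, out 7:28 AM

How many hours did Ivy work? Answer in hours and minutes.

8 h 56 min

Overnight: 10:32 PM → midnight = 1 h 28 min; midnight → 7:28 AM = 7 h 28 min; span 8 h 56 min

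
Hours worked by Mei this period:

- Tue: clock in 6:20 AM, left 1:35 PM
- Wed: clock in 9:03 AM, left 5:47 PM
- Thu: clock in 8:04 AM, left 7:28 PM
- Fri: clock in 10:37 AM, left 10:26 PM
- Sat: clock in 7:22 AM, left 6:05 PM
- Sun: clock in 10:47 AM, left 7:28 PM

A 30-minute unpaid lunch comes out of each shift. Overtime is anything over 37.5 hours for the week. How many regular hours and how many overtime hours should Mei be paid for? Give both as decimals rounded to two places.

Tue: 6:20 AM–1:35 PM = 7 h 15 min; less 30 min break → 6 h 45 min
Wed: 9:03 AM–5:47 PM = 8 h 44 min; less 30 min break → 8 h 14 min
Thu: 8:04 AM–7:28 PM = 11 h 24 min; less 30 min break → 10 h 54 min
Fri: 10:37 AM–10:26 PM = 11 h 49 min; less 30 min break → 11 h 19 min
Sat: 7:22 AM–6:05 PM = 10 h 43 min; less 30 min break → 10 h 13 min
Sun: 10:47 AM–7:28 PM = 8 h 41 min; less 30 min break → 8 h 11 min
Total worked: 55 h 36 min = 55.60 h.
Threshold 37.5 h → overtime 18 h 6 min, regular 37 h 30 min.

Regular 37.50 hours, overtime 18.10 hours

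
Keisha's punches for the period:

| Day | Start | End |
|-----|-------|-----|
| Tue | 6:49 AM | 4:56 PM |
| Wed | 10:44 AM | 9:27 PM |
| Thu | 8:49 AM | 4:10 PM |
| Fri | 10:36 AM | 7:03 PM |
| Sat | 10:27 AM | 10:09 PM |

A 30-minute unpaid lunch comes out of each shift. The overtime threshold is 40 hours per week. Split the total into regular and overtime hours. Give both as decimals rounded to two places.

Tue: 6:49 AM–4:56 PM = 10 h 7 min; less 30 min break → 9 h 37 min
Wed: 10:44 AM–9:27 PM = 10 h 43 min; less 30 min break → 10 h 13 min
Thu: 8:49 AM–4:10 PM = 7 h 21 min; less 30 min break → 6 h 51 min
Fri: 10:36 AM–7:03 PM = 8 h 27 min; less 30 min break → 7 h 57 min
Sat: 10:27 AM–10:09 PM = 11 h 42 min; less 30 min break → 11 h 12 min
Total worked: 45 h 50 min = 45.83 h.
Threshold 40 h → overtime 5 h 50 min, regular 40 h 0 min.

Regular 40.00 hours, overtime 5.83 hours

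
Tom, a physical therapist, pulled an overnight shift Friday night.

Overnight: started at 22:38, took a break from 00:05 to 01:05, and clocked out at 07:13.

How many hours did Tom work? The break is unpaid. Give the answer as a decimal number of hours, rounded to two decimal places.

7.58 hours

Overnight: 22:38 → midnight = 1 h 22 min; midnight → 07:13 = 7 h 13 min; span 8 h 35 min; less 60 min break → 7 h 35 min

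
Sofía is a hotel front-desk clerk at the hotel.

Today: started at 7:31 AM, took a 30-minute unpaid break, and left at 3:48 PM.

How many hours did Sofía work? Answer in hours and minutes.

Today: 7:31 AM–3:48 PM = 8 h 17 min; less 30 min break → 7 h 47 min

7 h 47 min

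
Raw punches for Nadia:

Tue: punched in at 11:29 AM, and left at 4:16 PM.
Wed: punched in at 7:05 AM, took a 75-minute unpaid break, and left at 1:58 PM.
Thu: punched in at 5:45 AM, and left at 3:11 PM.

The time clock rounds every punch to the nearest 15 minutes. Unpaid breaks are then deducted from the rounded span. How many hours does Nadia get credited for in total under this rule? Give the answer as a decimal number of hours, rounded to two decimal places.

20.00 hours

Tue: in 11:29 AM→11:30 AM, out 4:16 PM→4:15 PM; 4 h 45 min
Wed: in 7:05 AM→7:00 AM, out 1:58 PM→2:00 PM; 7 h 0 min − 75 min = 5 h 45 min
Thu: in 5:45 AM→5:45 AM, out 3:11 PM→3:15 PM; 9 h 30 min
Total credited: 20 h 0 min.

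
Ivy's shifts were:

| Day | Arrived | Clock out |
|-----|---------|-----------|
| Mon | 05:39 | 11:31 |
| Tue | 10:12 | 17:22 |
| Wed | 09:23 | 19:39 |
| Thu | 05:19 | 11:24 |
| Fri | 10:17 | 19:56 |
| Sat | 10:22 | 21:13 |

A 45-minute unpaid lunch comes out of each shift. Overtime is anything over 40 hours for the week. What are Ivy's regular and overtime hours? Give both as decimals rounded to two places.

Regular 40.00 hours, overtime 5.38 hours

Mon: 05:39–11:31 = 5 h 52 min; less 45 min break → 5 h 7 min
Tue: 10:12–17:22 = 7 h 10 min; less 45 min break → 6 h 25 min
Wed: 09:23–19:39 = 10 h 16 min; less 45 min break → 9 h 31 min
Thu: 05:19–11:24 = 6 h 5 min; less 45 min break → 5 h 20 min
Fri: 10:17–19:56 = 9 h 39 min; less 45 min break → 8 h 54 min
Sat: 10:22–21:13 = 10 h 51 min; less 45 min break → 10 h 6 min
Total worked: 45 h 23 min = 45.38 h.
Threshold 40 h → overtime 5 h 23 min, regular 40 h 0 min.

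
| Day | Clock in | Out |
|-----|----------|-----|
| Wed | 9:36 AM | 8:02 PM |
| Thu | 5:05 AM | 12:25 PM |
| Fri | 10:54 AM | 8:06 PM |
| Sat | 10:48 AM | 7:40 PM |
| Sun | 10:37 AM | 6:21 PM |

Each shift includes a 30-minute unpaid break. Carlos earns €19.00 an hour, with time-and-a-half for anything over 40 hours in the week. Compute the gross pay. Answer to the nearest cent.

Wed: 9:36 AM–8:02 PM = 10 h 26 min; less 30 min break → 9 h 56 min
Thu: 5:05 AM–12:25 PM = 7 h 20 min; less 30 min break → 6 h 50 min
Fri: 10:54 AM–8:06 PM = 9 h 12 min; less 30 min break → 8 h 42 min
Sat: 10:48 AM–7:40 PM = 8 h 52 min; less 30 min break → 8 h 22 min
Sun: 10:37 AM–6:21 PM = 7 h 44 min; less 30 min break → 7 h 14 min
Total worked: 41 h 4 min = 2464 min.
Regular 40 h 0 min = 2400 min at €19.00/h; overtime 1 h 4 min = 64 min at €28.50/h.
Pay = (2400 × €19.00 + 64 × €28.50) ÷ 60 = €790.40.

€790.40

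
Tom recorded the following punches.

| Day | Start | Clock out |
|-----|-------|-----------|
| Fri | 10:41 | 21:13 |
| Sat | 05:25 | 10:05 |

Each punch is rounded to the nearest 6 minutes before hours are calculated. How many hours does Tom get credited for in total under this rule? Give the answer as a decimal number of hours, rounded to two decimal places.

Fri: in 10:41→10:42, out 21:13→21:12; 10 h 30 min
Sat: in 05:25→05:24, out 10:05→10:06; 4 h 42 min
Total credited: 15 h 12 min.

15.20 hours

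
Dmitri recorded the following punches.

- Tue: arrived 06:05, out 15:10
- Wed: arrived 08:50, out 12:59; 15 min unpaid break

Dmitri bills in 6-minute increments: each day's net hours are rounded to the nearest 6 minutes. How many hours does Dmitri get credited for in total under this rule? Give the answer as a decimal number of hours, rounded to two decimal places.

13.00 hours

Tue: 06:05–15:10 = 9 h 5 min → rounds to 9 h 6 min
Wed: 08:50–12:59 = 4 h 9 min − 15 min = 3 h 54 min → rounds to 3 h 54 min
Total credited: 13 h 0 min.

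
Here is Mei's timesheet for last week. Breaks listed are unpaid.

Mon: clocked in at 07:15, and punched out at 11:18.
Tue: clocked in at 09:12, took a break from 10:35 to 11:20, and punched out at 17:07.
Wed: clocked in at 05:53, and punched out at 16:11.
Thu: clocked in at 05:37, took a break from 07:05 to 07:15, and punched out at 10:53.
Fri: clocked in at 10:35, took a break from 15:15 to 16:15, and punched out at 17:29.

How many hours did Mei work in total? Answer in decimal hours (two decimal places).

32.52 hours

Mon: 07:15–11:18 = 4 h 3 min
Tue: 09:12–17:07 = 7 h 55 min; less 45 min break → 7 h 10 min
Wed: 05:53–16:11 = 10 h 18 min
Thu: 05:37–10:53 = 5 h 16 min; less 10 min break → 5 h 6 min
Fri: 10:35–17:29 = 6 h 54 min; less 60 min break → 5 h 54 min
Total: 4 h 3 min + 7 h 10 min + 10 h 18 min + 5 h 6 min + 5 h 54 min = 32 h 31 min.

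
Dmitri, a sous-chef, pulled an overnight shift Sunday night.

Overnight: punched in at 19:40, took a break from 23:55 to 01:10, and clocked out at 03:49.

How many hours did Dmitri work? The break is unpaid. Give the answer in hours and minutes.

6 h 54 min

Overnight: 19:40 → midnight = 4 h 20 min; midnight → 03:49 = 3 h 49 min; span 8 h 9 min; less 75 min break → 6 h 54 min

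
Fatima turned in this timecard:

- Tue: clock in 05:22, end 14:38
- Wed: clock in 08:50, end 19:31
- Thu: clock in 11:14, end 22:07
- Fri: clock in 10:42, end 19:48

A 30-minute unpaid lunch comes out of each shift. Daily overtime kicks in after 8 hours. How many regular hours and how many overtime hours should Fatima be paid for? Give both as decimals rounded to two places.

Tue: 05:22–14:38 = 9 h 16 min; less 30 min break → 8 h 46 min
Wed: 08:50–19:31 = 10 h 41 min; less 30 min break → 10 h 11 min
Thu: 11:14–22:07 = 10 h 53 min; less 30 min break → 10 h 23 min
Fri: 10:42–19:48 = 9 h 6 min; less 30 min break → 8 h 36 min
Tue reg 8 h 0 min / OT 0 h 46 min; Wed reg 8 h 0 min / OT 2 h 11 min; Thu reg 8 h 0 min / OT 2 h 23 min; Fri reg 8 h 0 min / OT 0 h 36 min.
Totals: regular 32 h 0 min, overtime 5 h 56 min.

Regular 32.00 hours, overtime 5.93 hours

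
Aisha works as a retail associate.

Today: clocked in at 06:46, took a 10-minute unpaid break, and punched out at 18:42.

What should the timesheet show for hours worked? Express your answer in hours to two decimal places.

11.77 hours

Today: 06:46–18:42 = 11 h 56 min; less 10 min break → 11 h 46 min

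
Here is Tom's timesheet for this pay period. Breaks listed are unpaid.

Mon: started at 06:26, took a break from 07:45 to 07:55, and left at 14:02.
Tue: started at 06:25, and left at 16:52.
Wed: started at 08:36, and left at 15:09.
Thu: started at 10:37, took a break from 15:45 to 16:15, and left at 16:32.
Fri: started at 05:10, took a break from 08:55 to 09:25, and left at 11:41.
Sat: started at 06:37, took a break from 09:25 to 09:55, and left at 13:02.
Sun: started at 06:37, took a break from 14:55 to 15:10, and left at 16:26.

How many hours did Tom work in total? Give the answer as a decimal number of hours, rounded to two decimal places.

Mon: 06:26–14:02 = 7 h 36 min; less 10 min break → 7 h 26 min
Tue: 06:25–16:52 = 10 h 27 min
Wed: 08:36–15:09 = 6 h 33 min
Thu: 10:37–16:32 = 5 h 55 min; less 30 min break → 5 h 25 min
Fri: 05:10–11:41 = 6 h 31 min; less 30 min break → 6 h 1 min
Sat: 06:37–13:02 = 6 h 25 min; less 30 min break → 5 h 55 min
Sun: 06:37–16:26 = 9 h 49 min; less 15 min break → 9 h 34 min
Total: 7 h 26 min + 10 h 27 min + 6 h 33 min + 5 h 25 min + 6 h 1 min + 5 h 55 min + 9 h 34 min = 51 h 21 min.

51.35 hours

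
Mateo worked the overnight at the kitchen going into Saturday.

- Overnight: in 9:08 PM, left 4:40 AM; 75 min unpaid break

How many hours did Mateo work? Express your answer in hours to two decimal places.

Overnight: 9:08 PM → midnight = 2 h 52 min; midnight → 4:40 AM = 4 h 40 min; span 7 h 32 min; less 75 min break → 6 h 17 min

6.28 hours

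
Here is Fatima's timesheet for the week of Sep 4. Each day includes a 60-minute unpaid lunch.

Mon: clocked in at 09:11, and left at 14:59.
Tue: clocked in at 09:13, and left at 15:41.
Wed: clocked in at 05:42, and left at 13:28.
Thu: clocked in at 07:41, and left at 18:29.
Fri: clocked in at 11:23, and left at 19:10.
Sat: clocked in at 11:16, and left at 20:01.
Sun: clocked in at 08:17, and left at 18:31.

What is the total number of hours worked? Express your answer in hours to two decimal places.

50.60 hours

Mon: 09:11–14:59 = 5 h 48 min; less 60 min break → 4 h 48 min
Tue: 09:13–15:41 = 6 h 28 min; less 60 min break → 5 h 28 min
Wed: 05:42–13:28 = 7 h 46 min; less 60 min break → 6 h 46 min
Thu: 07:41–18:29 = 10 h 48 min; less 60 min break → 9 h 48 min
Fri: 11:23–19:10 = 7 h 47 min; less 60 min break → 6 h 47 min
Sat: 11:16–20:01 = 8 h 45 min; less 60 min break → 7 h 45 min
Sun: 08:17–18:31 = 10 h 14 min; less 60 min break → 9 h 14 min
Total: 4 h 48 min + 5 h 28 min + 6 h 46 min + 9 h 48 min + 6 h 47 min + 7 h 45 min + 9 h 14 min = 50 h 36 min.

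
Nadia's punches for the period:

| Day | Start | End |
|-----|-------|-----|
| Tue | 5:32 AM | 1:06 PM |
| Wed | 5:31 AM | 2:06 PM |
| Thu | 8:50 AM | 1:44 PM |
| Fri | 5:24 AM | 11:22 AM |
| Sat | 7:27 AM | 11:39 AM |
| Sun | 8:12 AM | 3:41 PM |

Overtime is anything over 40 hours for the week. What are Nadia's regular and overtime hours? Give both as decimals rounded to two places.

Regular 38.70 hours, overtime 0.00 hours

Tue: 5:32 AM–1:06 PM = 7 h 34 min
Wed: 5:31 AM–2:06 PM = 8 h 35 min
Thu: 8:50 AM–1:44 PM = 4 h 54 min
Fri: 5:24 AM–11:22 AM = 5 h 58 min
Sat: 7:27 AM–11:39 AM = 4 h 12 min
Sun: 8:12 AM–3:41 PM = 7 h 29 min
Total worked: 38 h 42 min = 38.70 h.
Threshold 40 h → overtime 0 h 0 min, regular 38 h 42 min.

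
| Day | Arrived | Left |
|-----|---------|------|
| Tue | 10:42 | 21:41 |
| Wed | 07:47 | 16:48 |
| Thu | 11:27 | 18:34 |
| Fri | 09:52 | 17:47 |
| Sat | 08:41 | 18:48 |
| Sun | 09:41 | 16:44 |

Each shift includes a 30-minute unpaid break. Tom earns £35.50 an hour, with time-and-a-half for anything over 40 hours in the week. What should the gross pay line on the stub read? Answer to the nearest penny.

£1909.90

Tue: 10:42–21:41 = 10 h 59 min; less 30 min break → 10 h 29 min
Wed: 07:47–16:48 = 9 h 1 min; less 30 min break → 8 h 31 min
Thu: 11:27–18:34 = 7 h 7 min; less 30 min break → 6 h 37 min
Fri: 09:52–17:47 = 7 h 55 min; less 30 min break → 7 h 25 min
Sat: 08:41–18:48 = 10 h 7 min; less 30 min break → 9 h 37 min
Sun: 09:41–16:44 = 7 h 3 min; less 30 min break → 6 h 33 min
Total worked: 49 h 12 min = 2952 min.
Regular 40 h 0 min = 2400 min at £35.50/h; overtime 9 h 12 min = 552 min at £53.25/h.
Pay = (2400 × £35.50 + 552 × £53.25) ÷ 60 = £1909.90.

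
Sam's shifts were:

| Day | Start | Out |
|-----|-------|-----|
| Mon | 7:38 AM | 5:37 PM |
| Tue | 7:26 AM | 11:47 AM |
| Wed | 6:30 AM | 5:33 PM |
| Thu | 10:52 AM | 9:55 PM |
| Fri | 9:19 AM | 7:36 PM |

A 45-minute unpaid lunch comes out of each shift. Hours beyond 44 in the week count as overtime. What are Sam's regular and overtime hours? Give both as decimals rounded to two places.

Regular 42.97 hours, overtime 0.00 hours

Mon: 7:38 AM–5:37 PM = 9 h 59 min; less 45 min break → 9 h 14 min
Tue: 7:26 AM–11:47 AM = 4 h 21 min; less 45 min break → 3 h 36 min
Wed: 6:30 AM–5:33 PM = 11 h 3 min; less 45 min break → 10 h 18 min
Thu: 10:52 AM–9:55 PM = 11 h 3 min; less 45 min break → 10 h 18 min
Fri: 9:19 AM–7:36 PM = 10 h 17 min; less 45 min break → 9 h 32 min
Total worked: 42 h 58 min = 42.97 h.
Threshold 44 h → overtime 0 h 0 min, regular 42 h 58 min.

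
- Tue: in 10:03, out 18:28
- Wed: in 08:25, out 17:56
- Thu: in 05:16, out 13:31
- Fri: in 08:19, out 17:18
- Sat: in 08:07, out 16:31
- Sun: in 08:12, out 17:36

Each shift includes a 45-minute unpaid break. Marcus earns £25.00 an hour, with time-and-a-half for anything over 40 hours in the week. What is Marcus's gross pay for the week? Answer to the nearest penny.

£1317.50

Tue: 10:03–18:28 = 8 h 25 min; less 45 min break → 7 h 40 min
Wed: 08:25–17:56 = 9 h 31 min; less 45 min break → 8 h 46 min
Thu: 05:16–13:31 = 8 h 15 min; less 45 min break → 7 h 30 min
Fri: 08:19–17:18 = 8 h 59 min; less 45 min break → 8 h 14 min
Sat: 08:07–16:31 = 8 h 24 min; less 45 min break → 7 h 39 min
Sun: 08:12–17:36 = 9 h 24 min; less 45 min break → 8 h 39 min
Total worked: 48 h 28 min = 2908 min.
Regular 40 h 0 min = 2400 min at £25.00/h; overtime 8 h 28 min = 508 min at £37.50/h.
Pay = (2400 × £25.00 + 508 × £37.50) ÷ 60 = £1317.50.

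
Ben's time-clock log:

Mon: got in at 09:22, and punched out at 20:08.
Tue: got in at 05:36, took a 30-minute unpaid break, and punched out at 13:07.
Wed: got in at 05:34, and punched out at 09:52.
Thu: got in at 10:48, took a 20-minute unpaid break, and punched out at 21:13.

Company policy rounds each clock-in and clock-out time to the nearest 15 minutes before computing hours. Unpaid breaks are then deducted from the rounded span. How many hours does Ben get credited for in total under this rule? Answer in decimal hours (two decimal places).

Mon: in 09:22→09:15, out 20:08→20:15; 11 h 0 min
Tue: in 05:36→05:30, out 13:07→13:00; 7 h 30 min − 30 min = 7 h 0 min
Wed: in 05:34→05:30, out 09:52→09:45; 4 h 15 min
Thu: in 10:48→10:45, out 21:13→21:15; 10 h 30 min − 20 min = 10 h 10 min
Total credited: 32 h 25 min.

32.42 hours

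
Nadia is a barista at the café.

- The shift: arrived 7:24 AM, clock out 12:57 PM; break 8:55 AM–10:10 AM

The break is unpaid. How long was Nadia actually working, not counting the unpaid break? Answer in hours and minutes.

4 h 18 min

The shift: 7:24 AM–12:57 PM = 5 h 33 min; less 75 min break → 4 h 18 min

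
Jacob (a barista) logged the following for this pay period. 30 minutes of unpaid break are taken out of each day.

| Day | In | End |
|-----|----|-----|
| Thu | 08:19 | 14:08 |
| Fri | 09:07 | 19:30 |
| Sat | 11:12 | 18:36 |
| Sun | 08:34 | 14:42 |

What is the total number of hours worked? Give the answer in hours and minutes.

27 h 44 min

Thu: 08:19–14:08 = 5 h 49 min; less 30 min break → 5 h 19 min
Fri: 09:07–19:30 = 10 h 23 min; less 30 min break → 9 h 53 min
Sat: 11:12–18:36 = 7 h 24 min; less 30 min break → 6 h 54 min
Sun: 08:34–14:42 = 6 h 8 min; less 30 min break → 5 h 38 min
Total: 5 h 19 min + 9 h 53 min + 6 h 54 min + 5 h 38 min = 27 h 44 min.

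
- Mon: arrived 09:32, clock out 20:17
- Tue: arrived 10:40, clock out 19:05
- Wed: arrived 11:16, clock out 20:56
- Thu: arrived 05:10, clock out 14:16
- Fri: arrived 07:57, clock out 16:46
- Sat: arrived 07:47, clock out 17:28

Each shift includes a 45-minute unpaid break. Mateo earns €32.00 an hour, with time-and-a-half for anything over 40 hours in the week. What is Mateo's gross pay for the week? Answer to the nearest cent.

€1852.80

Mon: 09:32–20:17 = 10 h 45 min; less 45 min break → 10 h 0 min
Tue: 10:40–19:05 = 8 h 25 min; less 45 min break → 7 h 40 min
Wed: 11:16–20:56 = 9 h 40 min; less 45 min break → 8 h 55 min
Thu: 05:10–14:16 = 9 h 6 min; less 45 min break → 8 h 21 min
Fri: 07:57–16:46 = 8 h 49 min; less 45 min break → 8 h 4 min
Sat: 07:47–17:28 = 9 h 41 min; less 45 min break → 8 h 56 min
Total worked: 51 h 56 min = 3116 min.
Regular 40 h 0 min = 2400 min at €32.00/h; overtime 11 h 56 min = 716 min at €48.00/h.
Pay = (2400 × €32.00 + 716 × €48.00) ÷ 60 = €1852.80.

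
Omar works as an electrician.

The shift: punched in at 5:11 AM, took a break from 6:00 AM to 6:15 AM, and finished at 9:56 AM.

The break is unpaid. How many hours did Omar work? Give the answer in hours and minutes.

4 h 30 min

The shift: 5:11 AM–9:56 AM = 4 h 45 min; less 15 min break → 4 h 30 min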